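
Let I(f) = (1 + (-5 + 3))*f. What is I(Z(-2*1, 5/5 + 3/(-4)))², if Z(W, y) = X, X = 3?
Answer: 9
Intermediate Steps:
Z(W, y) = 3
I(f) = -f (I(f) = (1 - 2)*f = -f)
I(Z(-2*1, 5/5 + 3/(-4)))² = (-1*3)² = (-3)² = 9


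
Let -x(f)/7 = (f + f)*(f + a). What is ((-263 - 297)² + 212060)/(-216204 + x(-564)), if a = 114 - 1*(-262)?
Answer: -43805/141721 ≈ -0.30909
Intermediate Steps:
a = 376 (a = 114 + 262 = 376)
x(f) = -14*f*(376 + f) (x(f) = -7*(f + f)*(f + 376) = -7*2*f*(376 + f) = -14*f*(376 + f))
((-263 - 297)² + 212060)/(-216204 + x(-564)) = ((-263 - 297)² + 212060)/(-216204 - 14*(-564)*(376 - 564)) = ((-560)² + 212060)/(-216204 - 14*(-564)*(-188)) = (313600 + 212060)/(-216204 - 1484448) = 525660/(-1700652) = 525660*(-1/1700652) = -43805/141721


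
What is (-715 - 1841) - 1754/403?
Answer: -1031822/403 ≈ -2560.4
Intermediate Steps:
(-715 - 1841) - 1754/403 = -2556 - 1754*1/403 = -2556 - 1754/403 = -1031822/403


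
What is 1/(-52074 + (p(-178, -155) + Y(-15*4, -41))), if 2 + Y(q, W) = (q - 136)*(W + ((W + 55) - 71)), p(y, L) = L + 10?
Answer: -1/33013 ≈ -3.0291e-5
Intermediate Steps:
p(y, L) = 10 + L
Y(q, W) = -2 + (-136 + q)*(-16 + 2*W) (Y(q, W) = -2 + (q - 136)*(W + ((W + 55) - 71)) = -2 + (-136 + q)*(W + ((55 + W) - 71)) = -2 + (-136 + q)*(W + (-16 + W)) = -2 + (-136 + q)*(-16 + 2*W))
1/(-52074 + (p(-178, -155) + Y(-15*4, -41))) = 1/(-52074 + ((10 - 155) + (2174 - 272*(-41) - (-240)*4 + 2*(-41)*(-15*4)))) = 1/(-52074 + (-145 + (2174 + 11152 - 16*(-60) + 2*(-41)*(-60)))) = 1/(-52074 + (-145 + (2174 + 11152 + 960 + 4920))) = 1/(-52074 + (-145 + 19206)) = 1/(-52074 + 19061) = 1/(-33013) = -1/33013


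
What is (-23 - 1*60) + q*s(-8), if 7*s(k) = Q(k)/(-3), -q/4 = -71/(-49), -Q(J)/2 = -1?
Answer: -84839/1029 ≈ -82.448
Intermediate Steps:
Q(J) = 2 (Q(J) = -2*(-1) = 2)
q = -284/49 (q = -(-284)/(-49) = -(-284)*(-1)/49 = -4*71/49 = -284/49 ≈ -5.7959)
s(k) = -2/21 (s(k) = (2/(-3))/7 = (2*(-⅓))/7 = (⅐)*(-⅔) = -2/21)
(-23 - 1*60) + q*s(-8) = (-23 - 1*60) - 284/49*(-2/21) = (-23 - 60) + 568/1029 = -83 + 568/1029 = -84839/1029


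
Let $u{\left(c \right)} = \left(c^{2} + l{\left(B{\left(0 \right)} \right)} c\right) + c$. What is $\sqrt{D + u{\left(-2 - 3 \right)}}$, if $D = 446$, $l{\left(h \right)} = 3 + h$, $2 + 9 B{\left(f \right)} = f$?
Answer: $\frac{\sqrt{4069}}{3} \approx 21.263$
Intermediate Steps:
$B{\left(f \right)} = - \frac{2}{9} + \frac{f}{9}$
$u{\left(c \right)} = c^{2} + \frac{34 c}{9}$ ($u{\left(c \right)} = \left(c^{2} + \left(3 + \left(- \frac{2}{9} + \frac{1}{9} \cdot 0\right)\right) c\right) + c = \left(c^{2} + \left(3 + \left(- \frac{2}{9} + 0\right)\right) c\right) + c = \left(c^{2} + \left(3 - \frac{2}{9}\right) c\right) + c = \left(c^{2} + \frac{25 c}{9}\right) + c = c^{2} + \frac{34 c}{9}$)
$\sqrt{D + u{\left(-2 - 3 \right)}} = \sqrt{446 + \frac{\left(-2 - 3\right) \left(34 + 9 \left(-2 - 3\right)\right)}{9}} = \sqrt{446 + \frac{1}{9} \left(-5\right) \left(34 + 9 \left(-5\right)\right)} = \sqrt{446 + \frac{1}{9} \left(-5\right) \left(34 - 45\right)} = \sqrt{446 + \frac{1}{9} \left(-5\right) \left(-11\right)} = \sqrt{446 + \frac{55}{9}} = \sqrt{\frac{4069}{9}} = \frac{\sqrt{4069}}{3}$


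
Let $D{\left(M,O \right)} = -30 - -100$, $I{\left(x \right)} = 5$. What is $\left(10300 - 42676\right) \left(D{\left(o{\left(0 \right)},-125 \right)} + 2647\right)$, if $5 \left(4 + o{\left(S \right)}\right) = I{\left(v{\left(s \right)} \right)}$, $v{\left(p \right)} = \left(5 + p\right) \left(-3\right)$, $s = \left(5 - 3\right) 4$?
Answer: $-87965592$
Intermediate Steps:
$s = 8$ ($s = 2 \cdot 4 = 8$)
$v{\left(p \right)} = -15 - 3 p$
$o{\left(S \right)} = -3$ ($o{\left(S \right)} = -4 + \frac{1}{5} \cdot 5 = -4 + 1 = -3$)
$D{\left(M,O \right)} = 70$ ($D{\left(M,O \right)} = -30 + 100 = 70$)
$\left(10300 - 42676\right) \left(D{\left(o{\left(0 \right)},-125 \right)} + 2647\right) = \left(10300 - 42676\right) \left(70 + 2647\right) = \left(-32376\right) 2717 = -87965592$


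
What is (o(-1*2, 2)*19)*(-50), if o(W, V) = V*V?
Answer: -3800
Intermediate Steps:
o(W, V) = V**2
(o(-1*2, 2)*19)*(-50) = (2**2*19)*(-50) = (4*19)*(-50) = 76*(-50) = -3800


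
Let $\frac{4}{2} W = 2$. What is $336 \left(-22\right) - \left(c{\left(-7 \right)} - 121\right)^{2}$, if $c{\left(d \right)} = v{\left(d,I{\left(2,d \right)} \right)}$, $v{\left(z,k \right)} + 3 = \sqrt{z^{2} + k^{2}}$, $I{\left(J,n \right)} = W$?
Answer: $-22818 + 1240 \sqrt{2} \approx -21064.0$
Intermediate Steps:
$W = 1$ ($W = \frac{1}{2} \cdot 2 = 1$)
$I{\left(J,n \right)} = 1$
$v{\left(z,k \right)} = -3 + \sqrt{k^{2} + z^{2}}$ ($v{\left(z,k \right)} = -3 + \sqrt{z^{2} + k^{2}} = -3 + \sqrt{k^{2} + z^{2}}$)
$c{\left(d \right)} = -3 + \sqrt{1 + d^{2}}$ ($c{\left(d \right)} = -3 + \sqrt{1^{2} + d^{2}} = -3 + \sqrt{1 + d^{2}}$)
$336 \left(-22\right) - \left(c{\left(-7 \right)} - 121\right)^{2} = 336 \left(-22\right) - \left(\left(-3 + \sqrt{1 + \left(-7\right)^{2}}\right) - 121\right)^{2} = -7392 - \left(\left(-3 + \sqrt{1 + 49}\right) - 121\right)^{2} = -7392 - \left(\left(-3 + \sqrt{50}\right) - 121\right)^{2} = -7392 - \left(\left(-3 + 5 \sqrt{2}\right) - 121\right)^{2} = -7392 - \left(-124 + 5 \sqrt{2}\right)^{2}$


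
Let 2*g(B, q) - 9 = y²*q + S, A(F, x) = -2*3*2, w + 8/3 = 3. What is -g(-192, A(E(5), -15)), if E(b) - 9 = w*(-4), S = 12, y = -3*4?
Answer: 1707/2 ≈ 853.50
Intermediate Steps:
y = -12
w = ⅓ (w = -8/3 + 3 = ⅓ ≈ 0.33333)
E(b) = 23/3 (E(b) = 9 + (⅓)*(-4) = 9 - 4/3 = 23/3)
A(F, x) = -12 (A(F, x) = -6*2 = -12)
g(B, q) = 21/2 + 72*q (g(B, q) = 9/2 + ((-12)²*q + 12)/2 = 9/2 + (144*q + 12)/2 = 9/2 + (12 + 144*q)/2 = 9/2 + (6 + 72*q) = 21/2 + 72*q)
-g(-192, A(E(5), -15)) = -(21/2 + 72*(-12)) = -(21/2 - 864) = -1*(-1707/2) = 1707/2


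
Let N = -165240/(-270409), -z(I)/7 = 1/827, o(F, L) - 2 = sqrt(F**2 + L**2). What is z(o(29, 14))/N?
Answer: -1892863/136653480 ≈ -0.013852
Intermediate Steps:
o(F, L) = 2 + sqrt(F**2 + L**2)
z(I) = -7/827
N = 165240/270409 (N = -165240*(-1/270409) = 165240/270409 ≈ 0.61107)
z(o(29, 14))/N = -7/(827*165240/270409) = -7/827*270409/165240 = -1892863/136653480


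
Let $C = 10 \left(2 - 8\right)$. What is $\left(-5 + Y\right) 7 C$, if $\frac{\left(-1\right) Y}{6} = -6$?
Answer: $-13020$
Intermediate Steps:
$Y = 36$ ($Y = \left(-6\right) \left(-6\right) = 36$)
$C = -60$ ($C = 10 \left(2 - 8\right) = 10 \left(-6\right) = -60$)
$\left(-5 + Y\right) 7 C = \left(-5 + 36\right) 7 \left(-60\right) = 31 \cdot 7 \left(-60\right) = 217 \left(-60\right) = -13020$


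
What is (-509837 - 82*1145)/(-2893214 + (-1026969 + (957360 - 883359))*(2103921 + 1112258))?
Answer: 603727/3064918562486 ≈ 1.9698e-7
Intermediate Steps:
(-509837 - 82*1145)/(-2893214 + (-1026969 + (957360 - 883359))*(2103921 + 1112258)) = (-509837 - 93890)/(-2893214 + (-1026969 + 74001)*3216179) = -603727/(-2893214 - 952968*3216179) = -603727/(-2893214 - 3064915669272) = -603727/(-3064918562486) = -603727*(-1/3064918562486) = 603727/3064918562486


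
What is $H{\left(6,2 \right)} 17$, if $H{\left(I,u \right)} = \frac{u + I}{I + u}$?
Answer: $17$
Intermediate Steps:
$H{\left(I,u \right)} = 1$ ($H{\left(I,u \right)} = \frac{I + u}{I + u} = 1$)
$H{\left(6,2 \right)} 17 = 1 \cdot 17 = 17$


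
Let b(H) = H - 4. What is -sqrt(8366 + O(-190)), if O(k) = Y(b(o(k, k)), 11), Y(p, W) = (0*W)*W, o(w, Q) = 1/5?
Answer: -sqrt(8366) ≈ -91.466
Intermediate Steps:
o(w, Q) = 1/5
b(H) = -4 + H
Y(p, W) = 0 (Y(p, W) = 0*W = 0)
O(k) = 0
-sqrt(8366 + O(-190)) = -sqrt(8366 + 0) = -sqrt(8366)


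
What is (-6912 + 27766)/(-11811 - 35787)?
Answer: -10427/23799 ≈ -0.43813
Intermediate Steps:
(-6912 + 27766)/(-11811 - 35787) = 20854/(-47598) = 20854*(-1/47598) = -10427/23799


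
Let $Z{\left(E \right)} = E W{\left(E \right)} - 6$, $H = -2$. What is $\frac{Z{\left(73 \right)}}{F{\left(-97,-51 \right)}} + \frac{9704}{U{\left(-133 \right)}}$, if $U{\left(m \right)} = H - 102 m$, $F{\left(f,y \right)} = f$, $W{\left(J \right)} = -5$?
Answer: $\frac{1493383}{328927} \approx 4.5402$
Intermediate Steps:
$Z{\left(E \right)} = -6 - 5 E$ ($Z{\left(E \right)} = E \left(-5\right) - 6 = - 5 E - 6 = -6 - 5 E$)
$U{\left(m \right)} = -2 - 102 m$
$\frac{Z{\left(73 \right)}}{F{\left(-97,-51 \right)}} + \frac{9704}{U{\left(-133 \right)}} = \frac{-6 - 365}{-97} + \frac{9704}{-2 - -13566} = \left(-6 - 365\right) \left(- \frac{1}{97}\right) + \frac{9704}{-2 + 13566} = \left(-371\right) \left(- \frac{1}{97}\right) + \frac{9704}{13564} = \frac{371}{97} + 9704 \cdot \frac{1}{13564} = \frac{371}{97} + \frac{2426}{3391} = \frac{1493383}{328927}$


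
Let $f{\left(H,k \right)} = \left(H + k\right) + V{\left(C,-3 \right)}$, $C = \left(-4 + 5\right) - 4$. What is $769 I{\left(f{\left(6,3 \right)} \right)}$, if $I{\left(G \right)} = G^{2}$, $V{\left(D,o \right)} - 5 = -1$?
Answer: $129961$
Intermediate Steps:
$C = -3$ ($C = 1 - 4 = -3$)
$V{\left(D,o \right)} = 4$ ($V{\left(D,o \right)} = 5 - 1 = 4$)
$f{\left(H,k \right)} = 4 + H + k$ ($f{\left(H,k \right)} = \left(H + k\right) + 4 = 4 + H + k$)
$769 I{\left(f{\left(6,3 \right)} \right)} = 769 \left(4 + 6 + 3\right)^{2} = 769 \cdot 13^{2} = 769 \cdot 169 = 129961$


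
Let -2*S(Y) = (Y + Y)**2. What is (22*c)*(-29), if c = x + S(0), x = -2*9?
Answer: 11484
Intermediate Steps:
S(Y) = -2*Y**2 (S(Y) = -(Y + Y)**2/2 = -4*Y**2/2 = -2*Y**2)
x = -18
c = -18 (c = -18 - 2*0**2 = -18 - 2*0 = -18 + 0 = -18)
(22*c)*(-29) = (22*(-18))*(-29) = -396*(-29) = 11484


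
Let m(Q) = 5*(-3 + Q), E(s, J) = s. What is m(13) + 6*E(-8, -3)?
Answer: 2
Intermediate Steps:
m(Q) = -15 + 5*Q
m(13) + 6*E(-8, -3) = (-15 + 5*13) + 6*(-8) = (-15 + 65) - 48 = 50 - 48 = 2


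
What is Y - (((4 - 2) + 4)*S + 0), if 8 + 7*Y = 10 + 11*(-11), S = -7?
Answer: 25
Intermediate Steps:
Y = -17 (Y = -8/7 + (10 + 11*(-11))/7 = -8/7 + (10 - 121)/7 = -8/7 + (1/7)*(-111) = -8/7 - 111/7 = -17)
Y - (((4 - 2) + 4)*S + 0) = -17 - (((4 - 2) + 4)*(-7) + 0) = -17 - ((2 + 4)*(-7) + 0) = -17 - (6*(-7) + 0) = -17 - (-42 + 0) = -17 - 1*(-42) = -17 + 42 = 25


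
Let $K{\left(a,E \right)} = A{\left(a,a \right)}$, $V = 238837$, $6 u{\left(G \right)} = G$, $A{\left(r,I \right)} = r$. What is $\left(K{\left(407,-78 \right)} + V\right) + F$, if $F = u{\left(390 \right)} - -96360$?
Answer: $335669$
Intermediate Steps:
$u{\left(G \right)} = \frac{G}{6}$
$F = 96425$ ($F = \frac{1}{6} \cdot 390 - -96360 = 65 + 96360 = 96425$)
$K{\left(a,E \right)} = a$
$\left(K{\left(407,-78 \right)} + V\right) + F = \left(407 + 238837\right) + 96425 = 239244 + 96425 = 335669$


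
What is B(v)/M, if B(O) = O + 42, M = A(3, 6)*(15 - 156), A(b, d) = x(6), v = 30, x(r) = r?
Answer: -4/47 ≈ -0.085106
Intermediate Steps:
A(b, d) = 6
M = -846 (M = 6*(15 - 156) = 6*(-141) = -846)
B(O) = 42 + O
B(v)/M = (42 + 30)/(-846) = 72*(-1/846) = -4/47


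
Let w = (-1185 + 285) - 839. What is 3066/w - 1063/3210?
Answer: -11690417/5582190 ≈ -2.0942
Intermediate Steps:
w = -1739 (w = -900 - 839 = -1739)
3066/w - 1063/3210 = 3066/(-1739) - 1063/3210 = 3066*(-1/1739) - 1063*1/3210 = -3066/1739 - 1063/3210 = -11690417/5582190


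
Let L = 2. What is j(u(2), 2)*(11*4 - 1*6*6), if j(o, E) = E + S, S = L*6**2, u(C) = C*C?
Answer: 592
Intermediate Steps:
u(C) = C**2
S = 72 (S = 2*6**2 = 2*36 = 72)
j(o, E) = 72 + E (j(o, E) = E + 72 = 72 + E)
j(u(2), 2)*(11*4 - 1*6*6) = (72 + 2)*(11*4 - 1*6*6) = 74*(44 - 6*6) = 74*(44 - 36) = 74*8 = 592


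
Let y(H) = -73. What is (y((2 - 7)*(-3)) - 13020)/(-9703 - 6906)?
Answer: 13093/16609 ≈ 0.78831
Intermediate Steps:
(y((2 - 7)*(-3)) - 13020)/(-9703 - 6906) = (-73 - 13020)/(-9703 - 6906) = -13093/(-16609) = -13093*(-1/16609) = 13093/16609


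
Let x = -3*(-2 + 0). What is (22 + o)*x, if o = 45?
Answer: 402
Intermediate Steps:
x = 6 (x = -3*(-2) = 6)
(22 + o)*x = (22 + 45)*6 = 67*6 = 402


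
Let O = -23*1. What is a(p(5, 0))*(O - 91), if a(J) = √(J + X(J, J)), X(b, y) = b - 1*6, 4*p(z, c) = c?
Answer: -114*I*√6 ≈ -279.24*I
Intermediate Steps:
p(z, c) = c/4
X(b, y) = -6 + b (X(b, y) = b - 6 = -6 + b)
a(J) = √(-6 + 2*J) (a(J) = √(J + (-6 + J)) = √(-6 + 2*J))
O = -23
a(p(5, 0))*(O - 91) = √(-6 + 2*((¼)*0))*(-23 - 91) = √(-6 + 2*0)*(-114) = √(-6 + 0)*(-114) = √(-6)*(-114) = (I*√6)*(-114) = -114*I*√6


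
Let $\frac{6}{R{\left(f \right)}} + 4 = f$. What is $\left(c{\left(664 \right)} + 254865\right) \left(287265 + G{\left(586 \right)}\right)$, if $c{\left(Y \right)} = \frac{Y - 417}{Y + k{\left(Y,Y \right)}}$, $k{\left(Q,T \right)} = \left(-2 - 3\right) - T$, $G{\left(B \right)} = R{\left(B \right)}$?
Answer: $\frac{35501808891068}{485} \approx 7.32 \cdot 10^{10}$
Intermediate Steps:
$R{\left(f \right)} = \frac{6}{-4 + f}$
$G{\left(B \right)} = \frac{6}{-4 + B}$
$k{\left(Q,T \right)} = -5 - T$ ($k{\left(Q,T \right)} = \left(-2 - 3\right) - T = -5 - T$)
$c{\left(Y \right)} = \frac{417}{5} - \frac{Y}{5}$ ($c{\left(Y \right)} = \frac{Y - 417}{Y - \left(5 + Y\right)} = \frac{-417 + Y}{-5} = \left(-417 + Y\right) \left(- \frac{1}{5}\right) = \frac{417}{5} - \frac{Y}{5}$)
$\left(c{\left(664 \right)} + 254865\right) \left(287265 + G{\left(586 \right)}\right) = \left(\left(\frac{417}{5} - \frac{664}{5}\right) + 254865\right) \left(287265 + \frac{6}{-4 + 586}\right) = \left(\left(\frac{417}{5} - \frac{664}{5}\right) + 254865\right) \left(287265 + \frac{6}{582}\right) = \left(- \frac{247}{5} + 254865\right) \left(287265 + 6 \cdot \frac{1}{582}\right) = \frac{1274078 \left(287265 + \frac{1}{97}\right)}{5} = \frac{1274078}{5} \cdot \frac{27864706}{97} = \frac{35501808891068}{485}$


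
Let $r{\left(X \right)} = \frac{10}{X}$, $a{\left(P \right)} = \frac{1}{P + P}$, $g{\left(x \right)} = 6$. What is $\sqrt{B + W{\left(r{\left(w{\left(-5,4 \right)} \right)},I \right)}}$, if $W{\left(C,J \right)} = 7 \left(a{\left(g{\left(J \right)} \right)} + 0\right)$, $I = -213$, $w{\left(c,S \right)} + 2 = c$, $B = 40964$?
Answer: $\frac{265 \sqrt{21}}{6} \approx 202.4$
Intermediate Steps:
$w{\left(c,S \right)} = -2 + c$
$a{\left(P \right)} = \frac{1}{2 P}$
$W{\left(C,J \right)} = \frac{7}{12}$ ($W{\left(C,J \right)} = 7 \left(\frac{1}{2 \cdot 6} + 0\right) = 7 \left(\frac{1}{2} \cdot \frac{1}{6} + 0\right) = 7 \left(\frac{1}{12} + 0\right) = 7 \cdot \frac{1}{12} = \frac{7}{12}$)
$\sqrt{B + W{\left(r{\left(w{\left(-5,4 \right)} \right)},I \right)}} = \sqrt{40964 + \frac{7}{12}} = \sqrt{\frac{491575}{12}} = \frac{265 \sqrt{21}}{6}$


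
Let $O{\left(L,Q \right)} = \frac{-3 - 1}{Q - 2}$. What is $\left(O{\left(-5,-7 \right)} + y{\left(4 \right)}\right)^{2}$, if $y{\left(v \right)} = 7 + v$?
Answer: $\frac{10609}{81} \approx 130.98$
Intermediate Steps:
$O{\left(L,Q \right)} = - \frac{4}{-2 + Q}$
$\left(O{\left(-5,-7 \right)} + y{\left(4 \right)}\right)^{2} = \left(- \frac{4}{-2 - 7} + \left(7 + 4\right)\right)^{2} = \left(- \frac{4}{-9} + 11\right)^{2} = \left(\left(-4\right) \left(- \frac{1}{9}\right) + 11\right)^{2} = \left(\frac{4}{9} + 11\right)^{2} = \left(\frac{103}{9}\right)^{2} = \frac{10609}{81}$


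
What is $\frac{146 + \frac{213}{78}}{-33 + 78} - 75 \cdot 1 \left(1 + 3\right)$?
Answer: $- \frac{115711}{390} \approx -296.69$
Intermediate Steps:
$\frac{146 + \frac{213}{78}}{-33 + 78} - 75 \cdot 1 \left(1 + 3\right) = \frac{146 + 213 \cdot \frac{1}{78}}{45} - 75 \cdot 1 \cdot 4 = \left(146 + \frac{71}{26}\right) \frac{1}{45} - 300 = \frac{3867}{26} \cdot \frac{1}{45} - 300 = \frac{1289}{390} - 300 = - \frac{115711}{390}$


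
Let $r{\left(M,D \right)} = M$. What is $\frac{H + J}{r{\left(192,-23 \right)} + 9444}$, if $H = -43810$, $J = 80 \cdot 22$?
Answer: $- \frac{21025}{4818} \approx -4.3638$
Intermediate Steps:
$J = 1760$
$\frac{H + J}{r{\left(192,-23 \right)} + 9444} = \frac{-43810 + 1760}{192 + 9444} = - \frac{42050}{9636} = \left(-42050\right) \frac{1}{9636} = - \frac{21025}{4818}$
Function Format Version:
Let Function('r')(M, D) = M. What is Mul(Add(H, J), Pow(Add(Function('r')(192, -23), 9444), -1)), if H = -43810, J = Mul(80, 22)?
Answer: Rational(-21025, 4818) ≈ -4.3638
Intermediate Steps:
J = 1760
Mul(Add(H, J), Pow(Add(Function('r')(192, -23), 9444), -1)) = Mul(Add(-43810, 1760), Pow(Add(192, 9444), -1)) = Mul(-42050, Pow(9636, -1)) = Mul(-42050, Rational(1, 9636)) = Rational(-21025, 4818)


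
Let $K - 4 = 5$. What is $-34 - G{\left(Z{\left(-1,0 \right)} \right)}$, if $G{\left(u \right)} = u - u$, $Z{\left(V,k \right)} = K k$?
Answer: $-34$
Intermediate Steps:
$K = 9$ ($K = 4 + 5 = 9$)
$Z{\left(V,k \right)} = 9 k$
$G{\left(u \right)} = 0$
$-34 - G{\left(Z{\left(-1,0 \right)} \right)} = -34 - 0 = -34 + 0 = -34$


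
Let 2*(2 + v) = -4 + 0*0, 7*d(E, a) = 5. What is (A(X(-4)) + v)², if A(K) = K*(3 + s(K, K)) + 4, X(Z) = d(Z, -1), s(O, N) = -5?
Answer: 100/49 ≈ 2.0408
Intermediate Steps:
d(E, a) = 5/7 (d(E, a) = (⅐)*5 = 5/7)
X(Z) = 5/7
A(K) = 4 - 2*K (A(K) = K*(3 - 5) + 4 = K*(-2) + 4 = -2*K + 4 = 4 - 2*K)
v = -4 (v = -2 + (-4 + 0*0)/2 = -2 + (-4 + 0)/2 = -2 + (½)*(-4) = -2 - 2 = -4)
(A(X(-4)) + v)² = ((4 - 2*5/7) - 4)² = ((4 - 10/7) - 4)² = (18/7 - 4)² = (-10/7)² = 100/49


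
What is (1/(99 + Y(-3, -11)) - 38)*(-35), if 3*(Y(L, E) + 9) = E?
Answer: 49195/37 ≈ 1329.6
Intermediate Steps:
Y(L, E) = -9 + E/3
(1/(99 + Y(-3, -11)) - 38)*(-35) = (1/(99 + (-9 + (⅓)*(-11))) - 38)*(-35) = (1/(99 + (-9 - 11/3)) - 38)*(-35) = (1/(99 - 38/3) - 38)*(-35) = (1/(259/3) - 38)*(-35) = (3/259 - 38)*(-35) = -9839/259*(-35) = 49195/37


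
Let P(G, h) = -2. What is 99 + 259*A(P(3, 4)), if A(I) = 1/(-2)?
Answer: -61/2 ≈ -30.500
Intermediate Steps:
A(I) = -½
99 + 259*A(P(3, 4)) = 99 + 259*(-½) = 99 - 259/2 = -61/2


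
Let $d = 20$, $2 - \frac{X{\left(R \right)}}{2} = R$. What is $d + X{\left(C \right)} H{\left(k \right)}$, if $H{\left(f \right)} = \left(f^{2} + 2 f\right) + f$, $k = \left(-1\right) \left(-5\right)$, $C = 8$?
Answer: $-460$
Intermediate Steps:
$X{\left(R \right)} = 4 - 2 R$
$k = 5$
$H{\left(f \right)} = f^{2} + 3 f$
$d + X{\left(C \right)} H{\left(k \right)} = 20 + \left(4 - 16\right) 5 \left(3 + 5\right) = 20 + \left(4 - 16\right) 5 \cdot 8 = 20 - 480 = -460$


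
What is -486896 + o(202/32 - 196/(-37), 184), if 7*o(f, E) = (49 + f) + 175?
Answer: -2017557543/4144 ≈ -4.8686e+5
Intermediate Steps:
o(f, E) = 32 + f/7 (o(f, E) = ((49 + f) + 175)/7 = (224 + f)/7 = 32 + f/7)
-486896 + o(202/32 - 196/(-37), 184) = -486896 + (32 + (202/32 - 196/(-37))/7) = -486896 + (32 + (202*(1/32) - 196*(-1/37))/7) = -486896 + (32 + (101/16 + 196/37)/7) = -486896 + (32 + (1/7)*(6873/592)) = -486896 + (32 + 6873/4144) = -486896 + 139481/4144 = -2017557543/4144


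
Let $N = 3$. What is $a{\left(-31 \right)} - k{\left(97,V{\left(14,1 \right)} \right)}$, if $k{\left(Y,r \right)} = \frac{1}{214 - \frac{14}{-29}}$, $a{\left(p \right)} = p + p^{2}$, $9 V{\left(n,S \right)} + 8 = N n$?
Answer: $\frac{5784571}{6220} \approx 930.0$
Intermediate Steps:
$V{\left(n,S \right)} = - \frac{8}{9} + \frac{n}{3}$ ($V{\left(n,S \right)} = - \frac{8}{9} + \frac{3 n}{9} = - \frac{8}{9} + \frac{n}{3}$)
$k{\left(Y,r \right)} = \frac{29}{6220}$ ($k{\left(Y,r \right)} = \frac{1}{214 - - \frac{14}{29}} = \frac{1}{214 + \frac{14}{29}} = \frac{1}{\frac{6220}{29}} = \frac{29}{6220}$)
$a{\left(-31 \right)} - k{\left(97,V{\left(14,1 \right)} \right)} = - 31 \left(1 - 31\right) - \frac{29}{6220} = \left(-31\right) \left(-30\right) - \frac{29}{6220} = 930 - \frac{29}{6220} = \frac{5784571}{6220}$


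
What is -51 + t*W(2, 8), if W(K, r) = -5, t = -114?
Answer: 519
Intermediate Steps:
-51 + t*W(2, 8) = -51 - 114*(-5) = -51 + 570 = 519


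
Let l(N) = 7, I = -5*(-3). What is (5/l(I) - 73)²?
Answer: 256036/49 ≈ 5225.2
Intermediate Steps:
I = 15
(5/l(I) - 73)² = (5/7 - 73)² = (-506/7)² = 256036/49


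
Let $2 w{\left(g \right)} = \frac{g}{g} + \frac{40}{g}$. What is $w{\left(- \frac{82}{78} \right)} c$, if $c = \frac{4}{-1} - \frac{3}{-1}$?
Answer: $\frac{1519}{82} \approx 18.524$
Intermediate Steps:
$w{\left(g \right)} = \frac{1}{2} + \frac{20}{g}$ ($w{\left(g \right)} = \frac{\frac{g}{g} + \frac{40}{g}}{2} = \frac{1 + \frac{40}{g}}{2} = \frac{1}{2} + \frac{20}{g}$)
$c = -1$ ($c = 4 \left(-1\right) - -3 = -4 + 3 = -1$)
$w{\left(- \frac{82}{78} \right)} c = \frac{40 - \frac{82}{78}}{2 \left(- \frac{82}{78}\right)} \left(-1\right) = \frac{40 - \frac{41}{39}}{2 \left(\left(-82\right) \frac{1}{78}\right)} \left(-1\right) = \frac{40 - \frac{41}{39}}{2 \left(- \frac{41}{39}\right)} \left(-1\right) = \frac{1}{2} \left(- \frac{39}{41}\right) \frac{1519}{39} \left(-1\right) = \left(- \frac{1519}{82}\right) \left(-1\right) = \frac{1519}{82}$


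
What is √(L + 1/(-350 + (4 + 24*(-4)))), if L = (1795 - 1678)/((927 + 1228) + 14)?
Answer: √586403610/106522 ≈ 0.22733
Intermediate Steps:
L = 13/241 (L = 117/(2155 + 14) = 117/2169 = 117*(1/2169) = 13/241 ≈ 0.053942)
√(L + 1/(-350 + (4 + 24*(-4)))) = √(13/241 + 1/(-350 + (4 + 24*(-4)))) = √(13/241 + 1/(-350 + (4 - 96))) = √(13/241 + 1/(-350 - 92)) = √(13/241 + 1/(-442)) = √(13/241 - 1/442) = √(5505/106522) = √586403610/106522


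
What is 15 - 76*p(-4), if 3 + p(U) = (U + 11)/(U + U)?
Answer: 619/2 ≈ 309.50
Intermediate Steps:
p(U) = -3 + (11 + U)/(2*U) (p(U) = -3 + (U + 11)/(U + U) = -3 + (11 + U)/((2*U)) = -3 + (11 + U)*(1/(2*U)) = -3 + (11 + U)/(2*U))
15 - 76*p(-4) = 15 - 38*(11 - 5*(-4))/(-4) = 15 - 38*(-1)*(11 + 20)/4 = 15 - 38*(-1)*31/4 = 15 - 76*(-31/8) = 15 + 589/2 = 619/2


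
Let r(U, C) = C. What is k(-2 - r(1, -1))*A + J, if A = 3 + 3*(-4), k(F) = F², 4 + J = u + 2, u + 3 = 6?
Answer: -8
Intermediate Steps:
u = 3 (u = -3 + 6 = 3)
J = 1 (J = -4 + (3 + 2) = -4 + 5 = 1)
A = -9 (A = 3 - 12 = -9)
k(-2 - r(1, -1))*A + J = (-2 - 1*(-1))²*(-9) + 1 = (-2 + 1)²*(-9) + 1 = (-1)²*(-9) + 1 = 1*(-9) + 1 = -9 + 1 = -8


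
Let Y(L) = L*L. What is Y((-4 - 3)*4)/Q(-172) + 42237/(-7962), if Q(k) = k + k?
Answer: -865489/114122 ≈ -7.5839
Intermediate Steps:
Q(k) = 2*k
Y(L) = L**2
Y((-4 - 3)*4)/Q(-172) + 42237/(-7962) = ((-4 - 3)*4)**2/((2*(-172))) + 42237/(-7962) = (-7*4)**2/(-344) + 42237*(-1/7962) = (-28)**2*(-1/344) - 14079/2654 = 784*(-1/344) - 14079/2654 = -98/43 - 14079/2654 = -865489/114122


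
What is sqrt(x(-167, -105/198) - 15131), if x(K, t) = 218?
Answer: 3*I*sqrt(1657) ≈ 122.12*I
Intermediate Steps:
sqrt(x(-167, -105/198) - 15131) = sqrt(218 - 15131) = sqrt(-14913) = 3*I*sqrt(1657)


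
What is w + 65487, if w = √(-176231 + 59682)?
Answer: 65487 + I*√116549 ≈ 65487.0 + 341.39*I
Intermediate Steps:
w = I*√116549 (w = √(-116549) = I*√116549 ≈ 341.39*I)
w + 65487 = I*√116549 + 65487 = 65487 + I*√116549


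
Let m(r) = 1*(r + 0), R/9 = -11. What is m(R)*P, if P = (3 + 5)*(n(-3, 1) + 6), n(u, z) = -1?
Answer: -3960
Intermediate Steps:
R = -99 (R = 9*(-11) = -99)
m(r) = r (m(r) = 1*r = r)
P = 40 (P = (3 + 5)*(-1 + 6) = 8*5 = 40)
m(R)*P = -99*40 = -3960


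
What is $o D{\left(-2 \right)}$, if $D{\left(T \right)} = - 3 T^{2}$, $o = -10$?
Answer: $120$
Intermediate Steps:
$o D{\left(-2 \right)} = - 10 \left(- 3 \left(-2\right)^{2}\right) = - 10 \left(\left(-3\right) 4\right) = \left(-10\right) \left(-12\right) = 120$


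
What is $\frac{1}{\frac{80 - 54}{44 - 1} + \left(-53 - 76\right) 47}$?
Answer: $- \frac{43}{260683} \approx -0.00016495$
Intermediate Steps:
$\frac{1}{\frac{80 - 54}{44 - 1} + \left(-53 - 76\right) 47} = \frac{1}{\frac{26}{43} - 6063} = \frac{1}{- \frac{260683}{43}} = - \frac{43}{260683}$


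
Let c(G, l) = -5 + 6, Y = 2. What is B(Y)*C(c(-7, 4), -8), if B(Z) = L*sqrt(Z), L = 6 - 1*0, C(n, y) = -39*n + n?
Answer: -228*sqrt(2) ≈ -322.44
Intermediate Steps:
c(G, l) = 1
C(n, y) = -38*n
L = 6 (L = 6 + 0 = 6)
B(Z) = 6*sqrt(Z)
B(Y)*C(c(-7, 4), -8) = (6*sqrt(2))*(-38*1) = (6*sqrt(2))*(-38) = -228*sqrt(2)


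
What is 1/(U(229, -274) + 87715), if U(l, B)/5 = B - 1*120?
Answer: 1/85745 ≈ 1.1662e-5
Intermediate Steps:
U(l, B) = -600 + 5*B (U(l, B) = 5*(B - 1*120) = 5*(B - 120) = 5*(-120 + B) = -600 + 5*B)
1/(U(229, -274) + 87715) = 1/((-600 + 5*(-274)) + 87715) = 1/((-600 - 1370) + 87715) = 1/(-1970 + 87715) = 1/85745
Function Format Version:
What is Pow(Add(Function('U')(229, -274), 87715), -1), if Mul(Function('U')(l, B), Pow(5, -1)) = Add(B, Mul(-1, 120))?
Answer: Rational(1, 85745) ≈ 1.1662e-5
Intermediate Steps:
Function('U')(l, B) = Add(-600, Mul(5, B)) (Function('U')(l, B) = Mul(5, Add(B, Mul(-1, 120))) = Mul(5, Add(B, -120)) = Mul(5, Add(-120, B)) = Add(-600, Mul(5, B)))
Pow(Add(Function('U')(229, -274), 87715), -1) = Pow(Add(Add(-600, Mul(5, -274)), 87715), -1) = Pow(Add(Add(-600, -1370), 87715), -1) = Pow(Add(-1970, 87715), -1) = Pow(85745, -1) = Rational(1, 85745)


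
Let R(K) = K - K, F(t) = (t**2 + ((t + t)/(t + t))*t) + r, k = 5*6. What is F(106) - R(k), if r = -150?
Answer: 11192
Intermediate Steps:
k = 30
F(t) = -150 + t + t**2 (F(t) = (t**2 + ((t + t)/(t + t))*t) - 150 = (t**2 + ((2*t)/((2*t)))*t) - 150 = (t**2 + ((2*t)*(1/(2*t)))*t) - 150 = (t**2 + 1*t) - 150 = (t**2 + t) - 150 = (t + t**2) - 150 = -150 + t + t**2)
R(K) = 0
F(106) - R(k) = (-150 + 106 + 106**2) - 1*0 = (-150 + 106 + 11236) + 0 = 11192 + 0 = 11192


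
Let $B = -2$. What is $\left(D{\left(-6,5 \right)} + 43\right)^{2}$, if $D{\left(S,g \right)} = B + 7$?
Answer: $2304$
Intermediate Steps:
$D{\left(S,g \right)} = 5$ ($D{\left(S,g \right)} = -2 + 7 = 5$)
$\left(D{\left(-6,5 \right)} + 43\right)^{2} = \left(5 + 43\right)^{2} = 48^{2} = 2304$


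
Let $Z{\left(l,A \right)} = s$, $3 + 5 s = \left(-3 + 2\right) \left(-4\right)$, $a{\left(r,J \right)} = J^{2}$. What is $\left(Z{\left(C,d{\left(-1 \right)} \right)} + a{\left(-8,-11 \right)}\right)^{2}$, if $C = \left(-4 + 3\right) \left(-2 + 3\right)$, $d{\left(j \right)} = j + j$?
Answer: $\frac{367236}{25} \approx 14689.0$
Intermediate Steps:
$d{\left(j \right)} = 2 j$
$C = -1$ ($C = \left(-1\right) 1 = -1$)
$s = \frac{1}{5}$ ($s = - \frac{3}{5} + \frac{\left(-3 + 2\right) \left(-4\right)}{5} = - \frac{3}{5} + \frac{\left(-1\right) \left(-4\right)}{5} = - \frac{3}{5} + \frac{1}{5} \cdot 4 = - \frac{3}{5} + \frac{4}{5} = \frac{1}{5} \approx 0.2$)
$Z{\left(l,A \right)} = \frac{1}{5}$
$\left(Z{\left(C,d{\left(-1 \right)} \right)} + a{\left(-8,-11 \right)}\right)^{2} = \left(\frac{1}{5} + \left(-11\right)^{2}\right)^{2} = \left(\frac{1}{5} + 121\right)^{2} = \left(\frac{606}{5}\right)^{2} = \frac{367236}{25}$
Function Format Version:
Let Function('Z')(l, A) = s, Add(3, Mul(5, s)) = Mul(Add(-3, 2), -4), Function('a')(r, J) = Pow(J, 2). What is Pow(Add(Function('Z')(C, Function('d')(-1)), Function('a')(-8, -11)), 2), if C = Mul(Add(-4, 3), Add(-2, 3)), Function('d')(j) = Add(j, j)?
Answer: Rational(367236, 25) ≈ 14689.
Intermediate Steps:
Function('d')(j) = Mul(2, j)
C = -1 (C = Mul(-1, 1) = -1)
s = Rational(1, 5) (s = Add(Rational(-3, 5), Mul(Rational(1, 5), Mul(Add(-3, 2), -4))) = Add(Rational(-3, 5), Mul(Rational(1, 5), Mul(-1, -4))) = Add(Rational(-3, 5), Mul(Rational(1, 5), 4)) = Add(Rational(-3, 5), Rational(4, 5)) = Rational(1, 5) ≈ 0.20000)
Function('Z')(l, A) = Rational(1, 5)
Pow(Add(Function('Z')(C, Function('d')(-1)), Function('a')(-8, -11)), 2) = Pow(Add(Rational(1, 5), Pow(-11, 2)), 2) = Pow(Add(Rational(1, 5), 121), 2) = Pow(Rational(606, 5), 2) = Rational(367236, 25)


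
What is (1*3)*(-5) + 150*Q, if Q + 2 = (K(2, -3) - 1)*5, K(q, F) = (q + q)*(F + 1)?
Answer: -7065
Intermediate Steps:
K(q, F) = 2*q*(1 + F) (K(q, F) = (2*q)*(1 + F) = 2*q*(1 + F))
Q = -47 (Q = -2 + (2*2*(1 - 3) - 1)*5 = -2 + (2*2*(-2) - 1)*5 = -2 + (-8 - 1)*5 = -2 - 9*5 = -2 - 45 = -47)
(1*3)*(-5) + 150*Q = (1*3)*(-5) + 150*(-47) = 3*(-5) - 7050 = -15 - 7050 = -7065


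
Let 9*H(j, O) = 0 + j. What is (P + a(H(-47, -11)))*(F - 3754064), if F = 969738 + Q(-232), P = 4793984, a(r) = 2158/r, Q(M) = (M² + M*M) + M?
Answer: -603102003397660/47 ≈ -1.2832e+13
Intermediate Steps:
Q(M) = M + 2*M² (Q(M) = (M² + M²) + M = 2*M² + M = M + 2*M²)
H(j, O) = j/9 (H(j, O) = (0 + j)/9 = j/9)
F = 1077154 (F = 969738 - 232*(1 + 2*(-232)) = 969738 - 232*(1 - 464) = 969738 - 232*(-463) = 969738 + 107416 = 1077154)
(P + a(H(-47, -11)))*(F - 3754064) = (4793984 + 2158/(((⅑)*(-47))))*(1077154 - 3754064) = (4793984 + 2158/(-47/9))*(-2676910) = (4793984 + 2158*(-9/47))*(-2676910) = (4793984 - 19422/47)*(-2676910) = (225297826/47)*(-2676910) = -603102003397660/47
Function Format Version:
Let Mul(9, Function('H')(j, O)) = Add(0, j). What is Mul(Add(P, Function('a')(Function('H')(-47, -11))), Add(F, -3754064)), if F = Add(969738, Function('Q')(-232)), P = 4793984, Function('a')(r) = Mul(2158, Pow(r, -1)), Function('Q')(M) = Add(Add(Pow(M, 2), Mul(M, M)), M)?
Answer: Rational(-603102003397660, 47) ≈ -1.2832e+13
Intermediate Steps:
Function('Q')(M) = Add(M, Mul(2, Pow(M, 2))) (Function('Q')(M) = Add(Add(Pow(M, 2), Pow(M, 2)), M) = Add(Mul(2, Pow(M, 2)), M) = Add(M, Mul(2, Pow(M, 2))))
Function('H')(j, O) = Mul(Rational(1, 9), j) (Function('H')(j, O) = Mul(Rational(1, 9), Add(0, j)) = Mul(Rational(1, 9), j))
F = 1077154 (F = Add(969738, Mul(-232, Add(1, Mul(2, -232)))) = Add(969738, Mul(-232, Add(1, -464))) = Add(969738, Mul(-232, -463)) = Add(969738, 107416) = 1077154)
Mul(Add(P, Function('a')(Function('H')(-47, -11))), Add(F, -3754064)) = Mul(Add(4793984, Mul(2158, Pow(Mul(Rational(1, 9), -47), -1))), Add(1077154, -3754064)) = Mul(Add(4793984, Mul(2158, Pow(Rational(-47, 9), -1))), -2676910) = Mul(Add(4793984, Mul(2158, Rational(-9, 47))), -2676910) = Mul(Add(4793984, Rational(-19422, 47)), -2676910) = Mul(Rational(225297826, 47), -2676910) = Rational(-603102003397660, 47)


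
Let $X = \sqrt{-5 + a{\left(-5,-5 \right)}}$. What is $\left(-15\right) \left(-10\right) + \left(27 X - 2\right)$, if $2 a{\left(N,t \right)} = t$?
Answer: $148 + \frac{27 i \sqrt{30}}{2} \approx 148.0 + 73.943 i$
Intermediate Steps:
$a{\left(N,t \right)} = \frac{t}{2}$
$X = \frac{i \sqrt{30}}{2}$ ($X = \sqrt{-5 + \frac{1}{2} \left(-5\right)} = \sqrt{-5 - \frac{5}{2}} = \sqrt{- \frac{15}{2}} = \frac{i \sqrt{30}}{2} \approx 2.7386 i$)
$\left(-15\right) \left(-10\right) + \left(27 X - 2\right) = \left(-15\right) \left(-10\right) - \left(2 - 27 \frac{i \sqrt{30}}{2}\right) = 150 - \left(2 - \frac{27 i \sqrt{30}}{2}\right) = 148 + \frac{27 i \sqrt{30}}{2}$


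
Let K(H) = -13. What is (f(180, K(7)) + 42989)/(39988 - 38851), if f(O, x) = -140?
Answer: 14283/379 ≈ 37.686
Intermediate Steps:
(f(180, K(7)) + 42989)/(39988 - 38851) = (-140 + 42989)/(39988 - 38851) = 42849/1137 = 42849*(1/1137) = 14283/379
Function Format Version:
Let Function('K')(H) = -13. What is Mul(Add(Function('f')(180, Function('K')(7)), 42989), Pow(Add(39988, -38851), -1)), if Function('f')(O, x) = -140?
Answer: Rational(14283, 379) ≈ 37.686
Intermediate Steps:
Mul(Add(Function('f')(180, Function('K')(7)), 42989), Pow(Add(39988, -38851), -1)) = Mul(Add(-140, 42989), Pow(Add(39988, -38851), -1)) = Mul(42849, Pow(1137, -1)) = Mul(42849, Rational(1, 1137)) = Rational(14283, 379)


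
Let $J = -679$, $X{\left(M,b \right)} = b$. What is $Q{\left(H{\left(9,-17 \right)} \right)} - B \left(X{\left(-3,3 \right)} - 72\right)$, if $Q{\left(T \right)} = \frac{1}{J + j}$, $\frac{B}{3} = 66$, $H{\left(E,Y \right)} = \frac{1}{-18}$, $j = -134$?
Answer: $\frac{11107205}{813} \approx 13662.0$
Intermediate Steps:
$H{\left(E,Y \right)} = - \frac{1}{18}$
$B = 198$ ($B = 3 \cdot 66 = 198$)
$Q{\left(T \right)} = - \frac{1}{813}$ ($Q{\left(T \right)} = \frac{1}{-679 - 134} = \frac{1}{-813} = - \frac{1}{813}$)
$Q{\left(H{\left(9,-17 \right)} \right)} - B \left(X{\left(-3,3 \right)} - 72\right) = - \frac{1}{813} - 198 \left(3 - 72\right) = - \frac{1}{813} - 198 \left(-69\right) = - \frac{1}{813} - -13662 = - \frac{1}{813} + 13662 = \frac{11107205}{813}$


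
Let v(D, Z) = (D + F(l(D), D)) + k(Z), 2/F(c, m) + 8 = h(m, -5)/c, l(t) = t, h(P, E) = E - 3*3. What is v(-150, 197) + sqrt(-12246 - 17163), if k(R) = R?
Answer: 27721/593 + I*sqrt(29409) ≈ 46.747 + 171.49*I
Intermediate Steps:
h(P, E) = -9 + E (h(P, E) = E - 9 = -9 + E)
F(c, m) = 2/(-8 - 14/c) (F(c, m) = 2/(-8 + (-9 - 5)/c) = 2/(-8 - 14/c))
v(D, Z) = D + Z - D/(7 + 4*D) (v(D, Z) = (D - D/(7 + 4*D)) + Z = D + Z - D/(7 + 4*D))
v(-150, 197) + sqrt(-12246 - 17163) = (-1*(-150) + (7 + 4*(-150))*(-150 + 197))/(7 + 4*(-150)) + sqrt(-12246 - 17163) = (150 + (7 - 600)*47)/(7 - 600) + sqrt(-29409) = (150 - 593*47)/(-593) + I*sqrt(29409) = -(150 - 27871)/593 + I*sqrt(29409) = -1/593*(-27721) + I*sqrt(29409) = 27721/593 + I*sqrt(29409)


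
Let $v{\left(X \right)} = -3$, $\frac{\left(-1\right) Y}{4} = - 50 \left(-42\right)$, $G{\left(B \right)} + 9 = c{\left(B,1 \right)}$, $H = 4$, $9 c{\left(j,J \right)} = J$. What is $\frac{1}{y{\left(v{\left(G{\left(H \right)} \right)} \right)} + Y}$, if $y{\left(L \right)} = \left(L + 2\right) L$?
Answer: $- \frac{1}{8397} \approx -0.00011909$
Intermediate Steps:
$c{\left(j,J \right)} = \frac{J}{9}$
$G{\left(B \right)} = - \frac{80}{9}$ ($G{\left(B \right)} = -9 + \frac{1}{9} \cdot 1 = -9 + \frac{1}{9} = - \frac{80}{9}$)
$Y = -8400$ ($Y = - 4 \left(- 50 \left(-42\right)\right) = - 4 \left(\left(-1\right) \left(-2100\right)\right) = \left(-4\right) 2100 = -8400$)
$y{\left(L \right)} = L \left(2 + L\right)$ ($y{\left(L \right)} = \left(2 + L\right) L = L \left(2 + L\right)$)
$\frac{1}{y{\left(v{\left(G{\left(H \right)} \right)} \right)} + Y} = \frac{1}{- 3 \left(2 - 3\right) - 8400} = \frac{1}{\left(-3\right) \left(-1\right) - 8400} = \frac{1}{3 - 8400} = \frac{1}{-8397} = - \frac{1}{8397}$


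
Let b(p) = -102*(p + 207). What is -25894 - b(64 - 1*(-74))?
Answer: 9296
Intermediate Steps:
b(p) = -21114 - 102*p (b(p) = -102*(207 + p) = -21114 - 102*p)
-25894 - b(64 - 1*(-74)) = -25894 - (-21114 - 102*(64 - 1*(-74))) = -25894 - (-21114 - 102*(64 + 74)) = -25894 - (-21114 - 102*138) = -25894 - (-21114 - 14076) = -25894 - 1*(-35190) = -25894 + 35190 = 9296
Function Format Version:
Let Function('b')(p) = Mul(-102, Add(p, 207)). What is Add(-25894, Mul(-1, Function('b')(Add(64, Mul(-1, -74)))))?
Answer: 9296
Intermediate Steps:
Function('b')(p) = Add(-21114, Mul(-102, p)) (Function('b')(p) = Mul(-102, Add(207, p)) = Add(-21114, Mul(-102, p)))
Add(-25894, Mul(-1, Function('b')(Add(64, Mul(-1, -74))))) = Add(-25894, Mul(-1, Add(-21114, Mul(-102, Add(64, Mul(-1, -74)))))) = Add(-25894, Mul(-1, Add(-21114, Mul(-102, Add(64, 74))))) = Add(-25894, Mul(-1, Add(-21114, Mul(-102, 138)))) = Add(-25894, Mul(-1, Add(-21114, -14076))) = Add(-25894, Mul(-1, -35190)) = Add(-25894, 35190) = 9296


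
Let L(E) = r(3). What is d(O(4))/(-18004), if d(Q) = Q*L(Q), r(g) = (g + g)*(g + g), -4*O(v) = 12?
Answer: 27/4501 ≈ 0.0059987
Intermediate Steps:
O(v) = -3 (O(v) = -¼*12 = -3)
r(g) = 4*g² (r(g) = (2*g)*(2*g) = 4*g²)
L(E) = 36 (L(E) = 4*3² = 4*9 = 36)
d(Q) = 36*Q (d(Q) = Q*36 = 36*Q)
d(O(4))/(-18004) = (36*(-3))/(-18004) = -108*(-1/18004) = 27/4501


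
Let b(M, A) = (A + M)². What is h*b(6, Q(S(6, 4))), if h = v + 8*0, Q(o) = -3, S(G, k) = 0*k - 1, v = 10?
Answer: 90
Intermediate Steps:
S(G, k) = -1 (S(G, k) = 0 - 1 = -1)
h = 10 (h = 10 + 8*0 = 10 + 0 = 10)
h*b(6, Q(S(6, 4))) = 10*(-3 + 6)² = 10*3² = 10*9 = 90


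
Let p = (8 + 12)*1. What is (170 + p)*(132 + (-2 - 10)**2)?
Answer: 52440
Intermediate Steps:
p = 20 (p = 20*1 = 20)
(170 + p)*(132 + (-2 - 10)**2) = (170 + 20)*(132 + (-2 - 10)**2) = 190*(132 + (-12)**2) = 190*(132 + 144) = 190*276 = 52440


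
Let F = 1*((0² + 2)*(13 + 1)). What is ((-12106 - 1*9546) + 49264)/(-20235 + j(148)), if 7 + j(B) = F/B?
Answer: -340548/249649 ≈ -1.3641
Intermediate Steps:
F = 28 (F = 1*((0 + 2)*14) = 1*(2*14) = 1*28 = 28)
j(B) = -7 + 28/B
((-12106 - 1*9546) + 49264)/(-20235 + j(148)) = ((-12106 - 1*9546) + 49264)/(-20235 + (-7 + 28/148)) = ((-12106 - 9546) + 49264)/(-20235 + (-7 + 28*(1/148))) = (-21652 + 49264)/(-20235 + (-7 + 7/37)) = 27612/(-20235 - 252/37) = 27612/(-748947/37) = 27612*(-37/748947) = -340548/249649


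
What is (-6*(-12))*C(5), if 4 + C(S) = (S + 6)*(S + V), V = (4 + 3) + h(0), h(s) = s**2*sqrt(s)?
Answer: 9216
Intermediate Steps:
h(s) = s**(5/2)
V = 7 (V = (4 + 3) + 0**(5/2) = 7 + 0 = 7)
C(S) = -4 + (6 + S)*(7 + S) (C(S) = -4 + (S + 6)*(S + 7) = -4 + (6 + S)*(7 + S))
(-6*(-12))*C(5) = (-6*(-12))*(38 + 5**2 + 13*5) = 72*(38 + 25 + 65) = 72*128 = 9216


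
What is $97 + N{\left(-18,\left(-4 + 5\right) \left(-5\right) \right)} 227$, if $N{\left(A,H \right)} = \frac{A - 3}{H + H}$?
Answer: $\frac{5737}{10} \approx 573.7$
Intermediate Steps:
$N{\left(A,H \right)} = \frac{-3 + A}{2 H}$
$97 + N{\left(-18,\left(-4 + 5\right) \left(-5\right) \right)} 227 = 97 + \frac{-3 - 18}{2 \left(-4 + 5\right) \left(-5\right)} 227 = 97 + \frac{1}{2} \frac{1}{1 \left(-5\right)} \left(-21\right) 227 = 97 + \frac{1}{2} \frac{1}{-5} \left(-21\right) 227 = 97 + \frac{1}{2} \left(- \frac{1}{5}\right) \left(-21\right) 227 = 97 + \frac{21}{10} \cdot 227 = 97 + \frac{4767}{10} = \frac{5737}{10}$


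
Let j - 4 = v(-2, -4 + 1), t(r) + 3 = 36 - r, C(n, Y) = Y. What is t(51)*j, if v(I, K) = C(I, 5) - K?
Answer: -216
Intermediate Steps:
v(I, K) = 5 - K
t(r) = 33 - r (t(r) = -3 + (36 - r) = 33 - r)
j = 12 (j = 4 + (5 - (-4 + 1)) = 4 + (5 - 1*(-3)) = 4 + (5 + 3) = 4 + 8 = 12)
t(51)*j = (33 - 1*51)*12 = (33 - 51)*12 = -18*12 = -216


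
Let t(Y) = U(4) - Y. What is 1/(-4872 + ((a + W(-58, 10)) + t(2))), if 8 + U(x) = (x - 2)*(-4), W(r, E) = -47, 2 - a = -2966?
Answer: -1/1969 ≈ -0.00050787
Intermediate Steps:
a = 2968 (a = 2 - 1*(-2966) = 2 + 2966 = 2968)
U(x) = -4*x (U(x) = -8 + (x - 2)*(-4) = -8 + (-2 + x)*(-4) = -8 + (8 - 4*x) = -4*x)
t(Y) = -16 - Y (t(Y) = -4*4 - Y = -16 - Y)
1/(-4872 + ((a + W(-58, 10)) + t(2))) = 1/(-4872 + ((2968 - 47) + (-16 - 1*2))) = 1/(-4872 + (2921 + (-16 - 2))) = 1/(-4872 + (2921 - 18)) = 1/(-4872 + 2903) = 1/(-1969) = -1/1969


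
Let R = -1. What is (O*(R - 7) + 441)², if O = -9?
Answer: 263169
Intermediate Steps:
(O*(R - 7) + 441)² = (-9*(-1 - 7) + 441)² = (-9*(-8) + 441)² = (72 + 441)² = 513² = 263169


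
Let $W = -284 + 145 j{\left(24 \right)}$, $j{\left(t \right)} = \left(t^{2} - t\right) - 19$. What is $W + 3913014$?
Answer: $3990015$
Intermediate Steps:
$j{\left(t \right)} = -19 + t^{2} - t$
$W = 77001$ ($W = -284 + 145 \left(-19 + 24^{2} - 24\right) = -284 + 145 \left(-19 + 576 - 24\right) = -284 + 145 \cdot 533 = -284 + 77285 = 77001$)
$W + 3913014 = 77001 + 3913014 = 3990015$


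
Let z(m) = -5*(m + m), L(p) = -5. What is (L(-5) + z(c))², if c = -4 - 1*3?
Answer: 4225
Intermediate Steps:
c = -7 (c = -4 - 3 = -7)
z(m) = -10*m
(L(-5) + z(c))² = (-5 - 10*(-7))² = (-5 + 70)² = 65² = 4225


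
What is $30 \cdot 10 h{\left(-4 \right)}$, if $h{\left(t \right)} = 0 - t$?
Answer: $1200$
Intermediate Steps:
$h{\left(t \right)} = - t$
$30 \cdot 10 h{\left(-4 \right)} = 30 \cdot 10 \left(\left(-1\right) \left(-4\right)\right) = 300 \cdot 4 = 1200$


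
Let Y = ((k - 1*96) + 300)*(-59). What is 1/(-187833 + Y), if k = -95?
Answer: -1/194264 ≈ -5.1476e-6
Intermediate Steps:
Y = -6431 (Y = ((-95 - 1*96) + 300)*(-59) = ((-95 - 96) + 300)*(-59) = (-191 + 300)*(-59) = 109*(-59) = -6431)
1/(-187833 + Y) = 1/(-187833 - 6431) = 1/(-194264) = -1/194264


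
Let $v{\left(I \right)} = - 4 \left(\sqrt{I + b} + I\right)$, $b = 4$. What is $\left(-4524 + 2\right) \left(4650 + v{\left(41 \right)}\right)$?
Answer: $-20285692 + 54264 \sqrt{5} \approx -2.0164 \cdot 10^{7}$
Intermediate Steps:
$v{\left(I \right)} = - 4 I - 4 \sqrt{4 + I}$ ($v{\left(I \right)} = - 4 \left(\sqrt{I + 4} + I\right) = - 4 \left(\sqrt{4 + I} + I\right) = - 4 \left(I + \sqrt{4 + I}\right) = - 4 I - 4 \sqrt{4 + I}$)
$\left(-4524 + 2\right) \left(4650 + v{\left(41 \right)}\right) = \left(-4524 + 2\right) \left(4650 - \left(164 + 4 \sqrt{4 + 41}\right)\right) = - 4522 \left(4650 - \left(164 + 4 \sqrt{45}\right)\right) = - 4522 \left(4650 - \left(164 + 4 \cdot 3 \sqrt{5}\right)\right) = - 4522 \left(4650 - \left(164 + 12 \sqrt{5}\right)\right) = - 4522 \left(4486 - 12 \sqrt{5}\right) = -20285692 + 54264 \sqrt{5}$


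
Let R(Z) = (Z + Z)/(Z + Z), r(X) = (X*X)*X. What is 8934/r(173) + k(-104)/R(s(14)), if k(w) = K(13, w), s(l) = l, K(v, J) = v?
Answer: 67319255/5177717 ≈ 13.002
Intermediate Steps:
r(X) = X³ (r(X) = X²*X = X³)
k(w) = 13
R(Z) = 1 (R(Z) = (2*Z)/((2*Z)) = (2*Z)*(1/(2*Z)) = 1)
8934/r(173) + k(-104)/R(s(14)) = 8934/(173³) + 13/1 = 8934/5177717 + 13*1 = 8934*(1/5177717) + 13 = 8934/5177717 + 13 = 67319255/5177717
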